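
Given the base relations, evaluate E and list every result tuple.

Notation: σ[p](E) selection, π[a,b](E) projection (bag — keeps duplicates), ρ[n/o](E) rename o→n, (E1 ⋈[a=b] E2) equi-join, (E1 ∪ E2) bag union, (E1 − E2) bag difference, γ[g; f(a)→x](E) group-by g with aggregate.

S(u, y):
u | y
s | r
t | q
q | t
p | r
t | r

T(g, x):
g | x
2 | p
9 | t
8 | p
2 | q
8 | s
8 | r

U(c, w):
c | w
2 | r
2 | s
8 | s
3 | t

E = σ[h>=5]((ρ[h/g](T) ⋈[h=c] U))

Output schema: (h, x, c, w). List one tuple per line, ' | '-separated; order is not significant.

Row counts bottom-up:
  T → 6
  ρ[h/g](T) → 6
  U → 4
  (ρ[h/g](T) ⋈[h=c] U) → 7
  σ[h>=5]((ρ[h/g](T) ⋈[h=c] U)) → 3

== RESULT ==
h | x | c | w
8 | p | 8 | s
8 | r | 8 | s
8 | s | 8 | s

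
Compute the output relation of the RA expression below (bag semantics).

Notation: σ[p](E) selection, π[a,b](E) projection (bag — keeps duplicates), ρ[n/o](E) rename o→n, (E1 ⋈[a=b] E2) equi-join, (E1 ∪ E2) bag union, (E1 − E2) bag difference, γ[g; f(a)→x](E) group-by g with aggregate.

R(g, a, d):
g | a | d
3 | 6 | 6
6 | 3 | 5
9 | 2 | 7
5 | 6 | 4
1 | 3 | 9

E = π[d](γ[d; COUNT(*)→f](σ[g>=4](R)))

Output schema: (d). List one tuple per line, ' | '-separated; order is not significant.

Stepwise |·|:
  R → 5
  σ[g>=4](R) → 3
  γ[d; COUNT(*)→f](σ[g>=4](R)) → 3
  π[d](γ[d; COUNT(*)→f](σ[g>=4](R))) → 3

== RESULT ==
d
4
5
7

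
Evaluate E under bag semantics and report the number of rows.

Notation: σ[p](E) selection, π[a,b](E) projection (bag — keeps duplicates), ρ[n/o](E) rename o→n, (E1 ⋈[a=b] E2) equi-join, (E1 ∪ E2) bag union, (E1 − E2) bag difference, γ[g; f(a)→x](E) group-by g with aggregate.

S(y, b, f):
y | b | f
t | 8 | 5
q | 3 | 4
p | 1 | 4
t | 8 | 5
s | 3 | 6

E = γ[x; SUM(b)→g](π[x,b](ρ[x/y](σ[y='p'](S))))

Per-node cardinality:
  S → 5
  σ[y='p'](S) → 1
  ρ[x/y](σ[y='p'](S)) → 1
  π[x,b](ρ[x/y](σ[y='p'](S))) → 1
  γ[x; SUM(b)→g](π[x,b](ρ[x/y](σ[y='p'](S)))) → 1

|E| = 1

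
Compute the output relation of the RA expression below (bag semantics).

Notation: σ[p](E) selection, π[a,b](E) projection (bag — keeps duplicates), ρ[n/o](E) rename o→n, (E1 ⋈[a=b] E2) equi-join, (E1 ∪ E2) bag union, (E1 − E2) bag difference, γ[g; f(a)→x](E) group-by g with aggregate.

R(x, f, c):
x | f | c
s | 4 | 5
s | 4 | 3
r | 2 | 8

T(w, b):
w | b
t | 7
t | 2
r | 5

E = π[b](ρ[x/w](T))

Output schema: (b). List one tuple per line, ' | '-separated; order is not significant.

Subexpression sizes:
  T → 3
  ρ[x/w](T) → 3
  π[b](ρ[x/w](T)) → 3

== RESULT ==
b
2
5
7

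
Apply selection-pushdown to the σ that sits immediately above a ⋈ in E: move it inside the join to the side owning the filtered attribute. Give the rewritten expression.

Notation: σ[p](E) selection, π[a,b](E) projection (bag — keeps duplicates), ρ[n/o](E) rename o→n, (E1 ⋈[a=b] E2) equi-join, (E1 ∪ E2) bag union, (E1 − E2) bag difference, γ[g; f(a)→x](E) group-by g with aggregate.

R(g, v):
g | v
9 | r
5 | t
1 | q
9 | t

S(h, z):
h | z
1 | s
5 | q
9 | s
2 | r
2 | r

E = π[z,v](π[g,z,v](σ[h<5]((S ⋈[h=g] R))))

σ filters on h, owned by the left side.
E' = π[z,v](π[g,z,v]((σ[h<5](S) ⋈[h=g] R)))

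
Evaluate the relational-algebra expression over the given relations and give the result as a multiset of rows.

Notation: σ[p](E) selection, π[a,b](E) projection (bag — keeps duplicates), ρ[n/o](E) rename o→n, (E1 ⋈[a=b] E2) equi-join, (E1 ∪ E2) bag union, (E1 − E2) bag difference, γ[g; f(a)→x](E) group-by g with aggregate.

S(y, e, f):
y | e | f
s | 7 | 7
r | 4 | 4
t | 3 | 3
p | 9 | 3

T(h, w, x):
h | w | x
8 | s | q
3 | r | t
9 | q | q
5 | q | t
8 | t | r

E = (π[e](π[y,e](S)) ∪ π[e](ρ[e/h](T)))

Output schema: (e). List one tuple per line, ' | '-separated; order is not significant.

Subexpression sizes:
  S → 4
  π[y,e](S) → 4
  π[e](π[y,e](S)) → 4
  T → 5
  ρ[e/h](T) → 5
  π[e](ρ[e/h](T)) → 5
  (π[e](π[y,e](S)) ∪ π[e](ρ[e/h](T))) → 9

== RESULT ==
e
3
3
4
5
7
8
8
9
9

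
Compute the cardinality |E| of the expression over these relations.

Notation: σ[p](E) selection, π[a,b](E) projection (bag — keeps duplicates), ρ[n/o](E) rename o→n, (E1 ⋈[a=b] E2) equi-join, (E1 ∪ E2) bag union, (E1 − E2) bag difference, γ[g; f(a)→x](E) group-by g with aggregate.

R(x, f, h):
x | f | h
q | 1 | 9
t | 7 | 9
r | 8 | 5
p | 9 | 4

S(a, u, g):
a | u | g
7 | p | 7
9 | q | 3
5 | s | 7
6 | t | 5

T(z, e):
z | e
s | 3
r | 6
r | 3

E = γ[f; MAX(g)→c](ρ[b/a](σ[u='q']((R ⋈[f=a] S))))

Row counts bottom-up:
  R → 4
  S → 4
  (R ⋈[f=a] S) → 2
  σ[u='q']((R ⋈[f=a] S)) → 1
  ρ[b/a](σ[u='q']((R ⋈[f=a] S))) → 1
  γ[f; MAX(g)→c](ρ[b/a](σ[u='q']((R ⋈[f=a] S)))) → 1

|E| = 1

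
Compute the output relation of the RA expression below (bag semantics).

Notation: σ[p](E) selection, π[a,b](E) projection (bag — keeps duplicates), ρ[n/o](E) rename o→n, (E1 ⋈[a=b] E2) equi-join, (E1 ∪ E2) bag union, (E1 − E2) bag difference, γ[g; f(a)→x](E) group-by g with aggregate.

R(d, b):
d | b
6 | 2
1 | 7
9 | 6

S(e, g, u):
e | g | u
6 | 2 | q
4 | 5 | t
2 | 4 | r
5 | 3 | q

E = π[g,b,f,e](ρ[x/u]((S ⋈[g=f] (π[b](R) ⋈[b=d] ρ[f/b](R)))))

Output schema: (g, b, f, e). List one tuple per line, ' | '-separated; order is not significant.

Stepwise |·|:
  S → 4
  R → 3
  π[b](R) → 3
  R → 3
  ρ[f/b](R) → 3
  (π[b](R) ⋈[b=d] ρ[f/b](R)) → 1
  (S ⋈[g=f] (π[b](R) ⋈[b=d] ρ[f/b](R))) → 1
  ρ[x/u]((S ⋈[g=f] (π[b](R) ⋈[b=d] ρ[f/b](R)))) → 1
  π[g,b,f,e](ρ[x/u]((S ⋈[g=f] (π[b](R) ⋈[b=d] ρ[f/b](R))))) → 1

== RESULT ==
g | b | f | e
2 | 6 | 2 | 6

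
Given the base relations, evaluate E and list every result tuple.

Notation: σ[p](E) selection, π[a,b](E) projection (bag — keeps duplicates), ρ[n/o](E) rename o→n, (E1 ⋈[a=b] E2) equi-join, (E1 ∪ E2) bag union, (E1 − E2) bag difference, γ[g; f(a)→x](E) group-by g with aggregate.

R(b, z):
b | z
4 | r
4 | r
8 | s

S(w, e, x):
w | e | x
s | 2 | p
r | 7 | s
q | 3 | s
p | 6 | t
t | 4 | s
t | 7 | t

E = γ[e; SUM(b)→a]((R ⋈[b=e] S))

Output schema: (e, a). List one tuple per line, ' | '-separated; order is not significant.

Row counts bottom-up:
  R → 3
  S → 6
  (R ⋈[b=e] S) → 2
  γ[e; SUM(b)→a]((R ⋈[b=e] S)) → 1

== RESULT ==
e | a
4 | 8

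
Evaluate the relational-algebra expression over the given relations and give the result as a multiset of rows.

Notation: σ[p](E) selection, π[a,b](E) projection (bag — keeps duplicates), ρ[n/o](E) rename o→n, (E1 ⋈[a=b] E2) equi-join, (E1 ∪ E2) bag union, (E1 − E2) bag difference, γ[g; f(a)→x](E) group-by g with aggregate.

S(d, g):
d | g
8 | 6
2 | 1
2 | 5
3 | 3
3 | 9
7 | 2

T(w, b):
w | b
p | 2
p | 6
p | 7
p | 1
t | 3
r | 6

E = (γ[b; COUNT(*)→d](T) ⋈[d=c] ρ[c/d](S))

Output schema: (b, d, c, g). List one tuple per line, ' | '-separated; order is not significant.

Row counts bottom-up:
  T → 6
  γ[b; COUNT(*)→d](T) → 5
  S → 6
  ρ[c/d](S) → 6
  (γ[b; COUNT(*)→d](T) ⋈[d=c] ρ[c/d](S)) → 2

== RESULT ==
b | d | c | g
6 | 2 | 2 | 1
6 | 2 | 2 | 5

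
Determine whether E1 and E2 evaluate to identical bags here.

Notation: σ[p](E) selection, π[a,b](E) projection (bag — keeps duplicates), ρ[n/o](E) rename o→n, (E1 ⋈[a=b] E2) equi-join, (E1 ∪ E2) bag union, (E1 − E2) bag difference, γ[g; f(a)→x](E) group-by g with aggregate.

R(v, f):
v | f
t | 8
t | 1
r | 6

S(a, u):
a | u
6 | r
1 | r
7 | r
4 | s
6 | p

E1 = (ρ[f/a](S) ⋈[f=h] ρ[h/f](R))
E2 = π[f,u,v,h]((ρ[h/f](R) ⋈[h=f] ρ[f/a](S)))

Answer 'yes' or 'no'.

E1 stepwise |·|:
  S → 5
  ρ[f/a](S) → 5
  R → 3
  ρ[h/f](R) → 3
  (ρ[f/a](S) ⋈[f=h] ρ[h/f](R)) → 3
E2 stepwise |·|:
  R → 3
  ρ[h/f](R) → 3
  S → 5
  ρ[f/a](S) → 5
  (ρ[h/f](R) ⋈[h=f] ρ[f/a](S)) → 3
  π[f,u,v,h]((ρ[h/f](R) ⋈[h=f] ρ[f/a](S))) → 3

E1 and E2 produce the same multiset:
f | u | v | h
1 | r | t | 1
6 | p | r | 6
6 | r | r | 6

yes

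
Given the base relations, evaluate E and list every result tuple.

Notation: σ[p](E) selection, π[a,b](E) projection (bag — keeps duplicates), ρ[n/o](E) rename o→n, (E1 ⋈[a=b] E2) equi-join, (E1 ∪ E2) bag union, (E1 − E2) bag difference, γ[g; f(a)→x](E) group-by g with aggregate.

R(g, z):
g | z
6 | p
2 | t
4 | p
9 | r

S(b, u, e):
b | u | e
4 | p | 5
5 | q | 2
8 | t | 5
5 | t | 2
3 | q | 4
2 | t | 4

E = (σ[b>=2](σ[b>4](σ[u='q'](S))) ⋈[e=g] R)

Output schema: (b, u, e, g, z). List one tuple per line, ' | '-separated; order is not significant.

Stepwise |·|:
  S → 6
  σ[u='q'](S) → 2
  σ[b>4](σ[u='q'](S)) → 1
  σ[b>=2](σ[b>4](σ[u='q'](S))) → 1
  R → 4
  (σ[b>=2](σ[b>4](σ[u='q'](S))) ⋈[e=g] R) → 1

== RESULT ==
b | u | e | g | z
5 | q | 2 | 2 | t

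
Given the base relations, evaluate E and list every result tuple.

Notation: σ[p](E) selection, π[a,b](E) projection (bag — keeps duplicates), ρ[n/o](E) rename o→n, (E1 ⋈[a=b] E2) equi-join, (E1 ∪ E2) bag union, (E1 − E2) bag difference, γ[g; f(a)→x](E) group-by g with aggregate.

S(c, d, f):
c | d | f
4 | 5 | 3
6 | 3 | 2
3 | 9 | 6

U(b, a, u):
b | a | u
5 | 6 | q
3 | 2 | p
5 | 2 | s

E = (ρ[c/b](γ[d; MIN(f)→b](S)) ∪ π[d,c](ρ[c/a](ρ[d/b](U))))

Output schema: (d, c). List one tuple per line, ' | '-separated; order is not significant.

Row counts bottom-up:
  S → 3
  γ[d; MIN(f)→b](S) → 3
  ρ[c/b](γ[d; MIN(f)→b](S)) → 3
  U → 3
  ρ[d/b](U) → 3
  ρ[c/a](ρ[d/b](U)) → 3
  π[d,c](ρ[c/a](ρ[d/b](U))) → 3
  (ρ[c/b](γ[d; MIN(f)→b](S)) ∪ π[d,c](ρ[c/a](ρ[d/b](U)))) → 6

== RESULT ==
d | c
3 | 2
3 | 2
5 | 2
5 | 3
5 | 6
9 | 6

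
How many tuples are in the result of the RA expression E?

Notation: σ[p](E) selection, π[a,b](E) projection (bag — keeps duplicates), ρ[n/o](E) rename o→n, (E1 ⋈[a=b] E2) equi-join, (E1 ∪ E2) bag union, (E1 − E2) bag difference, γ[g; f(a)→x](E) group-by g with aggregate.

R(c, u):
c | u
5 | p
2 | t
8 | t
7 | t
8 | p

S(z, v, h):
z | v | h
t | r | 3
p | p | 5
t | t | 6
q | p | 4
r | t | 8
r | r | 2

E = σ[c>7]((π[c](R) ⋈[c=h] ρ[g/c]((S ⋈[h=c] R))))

Subexpression sizes:
  R → 5
  π[c](R) → 5
  S → 6
  R → 5
  (S ⋈[h=c] R) → 4
  ρ[g/c]((S ⋈[h=c] R)) → 4
  (π[c](R) ⋈[c=h] ρ[g/c]((S ⋈[h=c] R))) → 6
  σ[c>7]((π[c](R) ⋈[c=h] ρ[g/c]((S ⋈[h=c] R)))) → 4

|E| = 4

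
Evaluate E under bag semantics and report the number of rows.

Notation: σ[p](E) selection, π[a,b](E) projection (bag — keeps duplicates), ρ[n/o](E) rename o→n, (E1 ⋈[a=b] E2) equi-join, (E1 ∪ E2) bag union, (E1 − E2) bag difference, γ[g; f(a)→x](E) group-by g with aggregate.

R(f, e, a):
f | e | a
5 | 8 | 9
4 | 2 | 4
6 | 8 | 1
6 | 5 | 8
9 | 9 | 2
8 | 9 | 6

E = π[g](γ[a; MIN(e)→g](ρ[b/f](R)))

Per-node cardinality:
  R → 6
  ρ[b/f](R) → 6
  γ[a; MIN(e)→g](ρ[b/f](R)) → 6
  π[g](γ[a; MIN(e)→g](ρ[b/f](R))) → 6

|E| = 6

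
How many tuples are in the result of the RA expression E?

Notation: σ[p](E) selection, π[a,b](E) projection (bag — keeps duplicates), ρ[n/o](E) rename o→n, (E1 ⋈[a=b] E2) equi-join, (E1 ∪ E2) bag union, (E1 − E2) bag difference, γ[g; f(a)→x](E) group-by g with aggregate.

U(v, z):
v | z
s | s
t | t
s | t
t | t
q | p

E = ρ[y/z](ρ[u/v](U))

Stepwise |·|:
  U → 5
  ρ[u/v](U) → 5
  ρ[y/z](ρ[u/v](U)) → 5

|E| = 5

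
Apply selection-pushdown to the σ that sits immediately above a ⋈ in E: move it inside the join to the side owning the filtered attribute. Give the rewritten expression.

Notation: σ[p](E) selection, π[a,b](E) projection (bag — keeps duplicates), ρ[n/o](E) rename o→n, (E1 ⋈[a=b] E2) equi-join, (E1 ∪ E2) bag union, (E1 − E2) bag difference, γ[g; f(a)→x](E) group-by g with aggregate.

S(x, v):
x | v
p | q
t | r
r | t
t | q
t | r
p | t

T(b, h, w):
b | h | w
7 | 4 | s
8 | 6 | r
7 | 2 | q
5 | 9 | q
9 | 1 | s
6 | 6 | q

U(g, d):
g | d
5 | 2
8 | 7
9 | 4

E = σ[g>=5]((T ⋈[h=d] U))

σ filters on g, owned by the right side.
E' = (T ⋈[h=d] σ[g>=5](U))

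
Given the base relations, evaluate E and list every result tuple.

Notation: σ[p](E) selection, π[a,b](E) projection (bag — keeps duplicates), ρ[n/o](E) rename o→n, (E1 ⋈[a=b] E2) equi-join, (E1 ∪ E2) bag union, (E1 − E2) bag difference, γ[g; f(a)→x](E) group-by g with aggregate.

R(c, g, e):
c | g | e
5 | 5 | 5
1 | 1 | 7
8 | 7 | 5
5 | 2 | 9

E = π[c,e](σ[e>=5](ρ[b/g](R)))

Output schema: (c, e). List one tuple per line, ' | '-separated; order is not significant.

Row counts bottom-up:
  R → 4
  ρ[b/g](R) → 4
  σ[e>=5](ρ[b/g](R)) → 4
  π[c,e](σ[e>=5](ρ[b/g](R))) → 4

== RESULT ==
c | e
1 | 7
5 | 5
5 | 9
8 | 5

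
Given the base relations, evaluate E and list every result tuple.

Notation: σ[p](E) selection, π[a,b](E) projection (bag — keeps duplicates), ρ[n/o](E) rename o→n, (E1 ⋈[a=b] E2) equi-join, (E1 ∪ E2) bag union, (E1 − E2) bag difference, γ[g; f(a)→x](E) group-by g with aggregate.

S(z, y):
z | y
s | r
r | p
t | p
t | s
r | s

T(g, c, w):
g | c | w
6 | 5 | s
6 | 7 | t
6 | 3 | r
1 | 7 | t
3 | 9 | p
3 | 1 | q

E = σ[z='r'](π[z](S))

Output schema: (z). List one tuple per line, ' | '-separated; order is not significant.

Per-node cardinality:
  S → 5
  π[z](S) → 5
  σ[z='r'](π[z](S)) → 2

== RESULT ==
z
r
r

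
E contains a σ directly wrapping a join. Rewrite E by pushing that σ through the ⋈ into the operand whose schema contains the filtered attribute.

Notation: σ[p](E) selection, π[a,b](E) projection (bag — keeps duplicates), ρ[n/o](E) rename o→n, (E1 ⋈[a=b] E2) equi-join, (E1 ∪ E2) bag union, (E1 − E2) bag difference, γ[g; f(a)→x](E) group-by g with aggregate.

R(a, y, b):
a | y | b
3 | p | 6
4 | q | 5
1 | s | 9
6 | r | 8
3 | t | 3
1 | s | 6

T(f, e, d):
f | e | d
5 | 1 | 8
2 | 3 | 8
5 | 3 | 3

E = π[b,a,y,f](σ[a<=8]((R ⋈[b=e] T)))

σ filters on a, owned by the left side.
E' = π[b,a,y,f]((σ[a<=8](R) ⋈[b=e] T))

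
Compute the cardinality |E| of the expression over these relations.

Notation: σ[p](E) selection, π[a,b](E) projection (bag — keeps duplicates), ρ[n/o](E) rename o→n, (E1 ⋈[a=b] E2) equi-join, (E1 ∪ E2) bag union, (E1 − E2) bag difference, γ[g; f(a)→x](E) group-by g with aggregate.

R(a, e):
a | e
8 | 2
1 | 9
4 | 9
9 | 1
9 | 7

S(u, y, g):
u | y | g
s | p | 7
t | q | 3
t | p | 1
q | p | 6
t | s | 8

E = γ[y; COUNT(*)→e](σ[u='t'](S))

Subexpression sizes:
  S → 5
  σ[u='t'](S) → 3
  γ[y; COUNT(*)→e](σ[u='t'](S)) → 3

|E| = 3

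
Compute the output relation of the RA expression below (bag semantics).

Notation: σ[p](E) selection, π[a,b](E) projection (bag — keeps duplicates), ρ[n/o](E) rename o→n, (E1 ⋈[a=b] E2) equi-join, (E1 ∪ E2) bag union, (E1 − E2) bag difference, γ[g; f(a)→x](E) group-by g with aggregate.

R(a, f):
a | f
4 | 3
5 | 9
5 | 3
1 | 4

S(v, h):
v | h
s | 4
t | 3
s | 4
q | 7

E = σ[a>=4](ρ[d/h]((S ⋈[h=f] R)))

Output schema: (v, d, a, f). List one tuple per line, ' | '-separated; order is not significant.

Row counts bottom-up:
  S → 4
  R → 4
  (S ⋈[h=f] R) → 4
  ρ[d/h]((S ⋈[h=f] R)) → 4
  σ[a>=4](ρ[d/h]((S ⋈[h=f] R))) → 2

== RESULT ==
v | d | a | f
t | 3 | 4 | 3
t | 3 | 5 | 3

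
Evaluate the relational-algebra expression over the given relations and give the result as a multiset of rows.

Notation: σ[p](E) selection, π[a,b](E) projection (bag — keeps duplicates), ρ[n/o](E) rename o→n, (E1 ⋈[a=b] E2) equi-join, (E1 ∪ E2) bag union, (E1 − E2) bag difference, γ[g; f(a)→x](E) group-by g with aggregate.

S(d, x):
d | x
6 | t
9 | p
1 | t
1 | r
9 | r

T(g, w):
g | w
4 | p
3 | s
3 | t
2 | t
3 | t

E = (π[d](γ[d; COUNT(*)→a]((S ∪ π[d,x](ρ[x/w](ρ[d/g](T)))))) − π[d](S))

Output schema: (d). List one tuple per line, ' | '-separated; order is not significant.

Row counts bottom-up:
  S → 5
  T → 5
  ρ[d/g](T) → 5
  ρ[x/w](ρ[d/g](T)) → 5
  π[d,x](ρ[x/w](ρ[d/g](T))) → 5
  (S ∪ π[d,x](ρ[x/w](ρ[d/g](T)))) → 10
  γ[d; COUNT(*)→a]((S ∪ π[d,x](ρ[x/w](ρ[d/g](T))))) → 6
  π[d](γ[d; COUNT(*)→a]((S ∪ π[d,x](ρ[x/w](ρ[d/g](T)))))) → 6
  S → 5
  π[d](S) → 5
  (π[d](γ[d; COUNT(*)→a]((S ∪ π[d,x](ρ[x/w](ρ[d/g](T)))))) − π[d](S)) → 3

== RESULT ==
d
2
3
4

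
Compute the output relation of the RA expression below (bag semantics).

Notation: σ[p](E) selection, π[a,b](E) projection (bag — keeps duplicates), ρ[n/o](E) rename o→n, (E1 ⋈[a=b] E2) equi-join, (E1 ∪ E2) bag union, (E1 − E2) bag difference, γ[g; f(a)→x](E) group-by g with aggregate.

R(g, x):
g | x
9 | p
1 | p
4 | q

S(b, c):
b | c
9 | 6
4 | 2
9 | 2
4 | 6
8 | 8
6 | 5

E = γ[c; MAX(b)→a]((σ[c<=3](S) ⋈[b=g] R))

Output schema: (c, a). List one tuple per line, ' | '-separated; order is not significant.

Stepwise |·|:
  S → 6
  σ[c<=3](S) → 2
  R → 3
  (σ[c<=3](S) ⋈[b=g] R) → 2
  γ[c; MAX(b)→a]((σ[c<=3](S) ⋈[b=g] R)) → 1

== RESULT ==
c | a
2 | 9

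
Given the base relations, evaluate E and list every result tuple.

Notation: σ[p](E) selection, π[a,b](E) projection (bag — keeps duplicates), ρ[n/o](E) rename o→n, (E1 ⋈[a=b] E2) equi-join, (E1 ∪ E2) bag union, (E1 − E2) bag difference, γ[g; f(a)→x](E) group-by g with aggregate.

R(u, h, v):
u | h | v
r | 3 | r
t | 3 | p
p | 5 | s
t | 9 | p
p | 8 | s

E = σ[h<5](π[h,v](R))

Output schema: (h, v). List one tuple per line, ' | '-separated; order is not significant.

Stepwise |·|:
  R → 5
  π[h,v](R) → 5
  σ[h<5](π[h,v](R)) → 2

== RESULT ==
h | v
3 | p
3 | r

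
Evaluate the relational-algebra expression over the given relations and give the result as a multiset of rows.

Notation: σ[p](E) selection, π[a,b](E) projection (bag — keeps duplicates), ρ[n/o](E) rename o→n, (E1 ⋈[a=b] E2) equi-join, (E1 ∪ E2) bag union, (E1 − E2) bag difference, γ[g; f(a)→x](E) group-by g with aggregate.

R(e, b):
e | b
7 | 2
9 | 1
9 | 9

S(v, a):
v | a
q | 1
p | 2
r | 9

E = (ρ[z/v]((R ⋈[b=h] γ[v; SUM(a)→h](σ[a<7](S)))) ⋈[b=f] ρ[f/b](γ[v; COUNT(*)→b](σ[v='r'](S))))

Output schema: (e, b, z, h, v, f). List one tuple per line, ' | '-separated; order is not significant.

Subexpression sizes:
  R → 3
  S → 3
  σ[a<7](S) → 2
  γ[v; SUM(a)→h](σ[a<7](S)) → 2
  (R ⋈[b=h] γ[v; SUM(a)→h](σ[a<7](S))) → 2
  ρ[z/v]((R ⋈[b=h] γ[v; SUM(a)→h](σ[a<7](S)))) → 2
  S → 3
  σ[v='r'](S) → 1
  γ[v; COUNT(*)→b](σ[v='r'](S)) → 1
  ρ[f/b](γ[v; COUNT(*)→b](σ[v='r'](S))) → 1
  (ρ[z/v]((R ⋈[b=h] γ[v; SUM(a)→h](σ[a<7](S)))) ⋈[b=f] ρ[f/b](γ[v; COUNT(*)→b](σ[v='r'](S)))) → 1

== RESULT ==
e | b | z | h | v | f
9 | 1 | q | 1 | r | 1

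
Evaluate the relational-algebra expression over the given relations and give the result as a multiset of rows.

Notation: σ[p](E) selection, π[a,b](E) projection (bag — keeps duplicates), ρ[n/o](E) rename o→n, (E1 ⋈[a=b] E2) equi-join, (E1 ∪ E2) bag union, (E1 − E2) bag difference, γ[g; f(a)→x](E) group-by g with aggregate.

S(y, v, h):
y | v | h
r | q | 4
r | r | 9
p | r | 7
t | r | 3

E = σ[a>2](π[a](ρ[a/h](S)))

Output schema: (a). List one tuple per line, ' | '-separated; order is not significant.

Row counts bottom-up:
  S → 4
  ρ[a/h](S) → 4
  π[a](ρ[a/h](S)) → 4
  σ[a>2](π[a](ρ[a/h](S))) → 4

== RESULT ==
a
3
4
7
9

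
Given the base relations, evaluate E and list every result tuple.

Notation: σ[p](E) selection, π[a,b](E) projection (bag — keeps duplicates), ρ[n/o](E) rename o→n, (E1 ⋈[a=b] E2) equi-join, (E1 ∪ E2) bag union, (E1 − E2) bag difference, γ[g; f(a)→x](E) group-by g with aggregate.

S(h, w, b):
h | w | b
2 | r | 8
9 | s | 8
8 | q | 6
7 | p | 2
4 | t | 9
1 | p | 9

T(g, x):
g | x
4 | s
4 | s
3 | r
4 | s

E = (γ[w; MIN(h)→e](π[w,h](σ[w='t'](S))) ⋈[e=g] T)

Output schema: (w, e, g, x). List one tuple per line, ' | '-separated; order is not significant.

Per-node cardinality:
  S → 6
  σ[w='t'](S) → 1
  π[w,h](σ[w='t'](S)) → 1
  γ[w; MIN(h)→e](π[w,h](σ[w='t'](S))) → 1
  T → 4
  (γ[w; MIN(h)→e](π[w,h](σ[w='t'](S))) ⋈[e=g] T) → 3

== RESULT ==
w | e | g | x
t | 4 | 4 | s
t | 4 | 4 | s
t | 4 | 4 | s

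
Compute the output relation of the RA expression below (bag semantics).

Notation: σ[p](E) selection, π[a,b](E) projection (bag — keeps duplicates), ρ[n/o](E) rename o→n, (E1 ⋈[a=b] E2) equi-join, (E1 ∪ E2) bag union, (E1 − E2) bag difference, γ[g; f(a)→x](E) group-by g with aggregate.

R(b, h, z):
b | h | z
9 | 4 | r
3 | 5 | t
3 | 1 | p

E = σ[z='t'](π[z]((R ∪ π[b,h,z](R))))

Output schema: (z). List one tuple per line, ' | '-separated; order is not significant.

Row counts bottom-up:
  R → 3
  R → 3
  π[b,h,z](R) → 3
  (R ∪ π[b,h,z](R)) → 6
  π[z]((R ∪ π[b,h,z](R))) → 6
  σ[z='t'](π[z]((R ∪ π[b,h,z](R)))) → 2

== RESULT ==
z
t
t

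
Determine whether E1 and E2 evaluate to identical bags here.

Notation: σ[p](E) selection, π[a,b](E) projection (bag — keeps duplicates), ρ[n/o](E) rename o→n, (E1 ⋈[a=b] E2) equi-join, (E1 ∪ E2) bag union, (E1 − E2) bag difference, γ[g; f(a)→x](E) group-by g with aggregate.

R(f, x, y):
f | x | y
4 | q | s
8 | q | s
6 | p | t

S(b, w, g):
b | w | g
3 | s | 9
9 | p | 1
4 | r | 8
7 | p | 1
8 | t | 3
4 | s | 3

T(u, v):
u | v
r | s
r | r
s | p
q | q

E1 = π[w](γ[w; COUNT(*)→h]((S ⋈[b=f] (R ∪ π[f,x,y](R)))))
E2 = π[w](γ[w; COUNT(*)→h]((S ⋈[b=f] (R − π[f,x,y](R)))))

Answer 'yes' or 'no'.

E1 per-node cardinality:
  S → 6
  R → 3
  R → 3
  π[f,x,y](R) → 3
  (R ∪ π[f,x,y](R)) → 6
  (S ⋈[b=f] (R ∪ π[f,x,y](R))) → 6
  γ[w; COUNT(*)→h]((S ⋈[b=f] (R ∪ π[f,x,y](R)))) → 3
  π[w](γ[w; COUNT(*)→h]((S ⋈[b=f] (R ∪ π[f,x,y](R))))) → 3
E2 per-node cardinality:
  S → 6
  R → 3
  R → 3
  π[f,x,y](R) → 3
  (R − π[f,x,y](R)) → 0
  (S ⋈[b=f] (R − π[f,x,y](R))) → 0
  γ[w; COUNT(*)→h]((S ⋈[b=f] (R − π[f,x,y](R)))) → 0
  π[w](γ[w; COUNT(*)→h]((S ⋈[b=f] (R − π[f,x,y](R))))) → 0

E1 result:
w
r
s
t
E2 result:
w
(0 rows)
Witness: ('t',) appears 1× in E1 but 0× in E2.

no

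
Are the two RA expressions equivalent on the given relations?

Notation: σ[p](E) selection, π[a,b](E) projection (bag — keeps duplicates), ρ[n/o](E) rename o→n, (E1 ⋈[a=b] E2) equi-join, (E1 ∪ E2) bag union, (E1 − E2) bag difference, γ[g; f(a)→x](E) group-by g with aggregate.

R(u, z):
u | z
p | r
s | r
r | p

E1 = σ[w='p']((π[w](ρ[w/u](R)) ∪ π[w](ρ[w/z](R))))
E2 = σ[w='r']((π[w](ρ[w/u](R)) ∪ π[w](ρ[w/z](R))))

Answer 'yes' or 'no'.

E1 row counts bottom-up:
  R → 3
  ρ[w/u](R) → 3
  π[w](ρ[w/u](R)) → 3
  R → 3
  ρ[w/z](R) → 3
  π[w](ρ[w/z](R)) → 3
  (π[w](ρ[w/u](R)) ∪ π[w](ρ[w/z](R))) → 6
  σ[w='p']((π[w](ρ[w/u](R)) ∪ π[w](ρ[w/z](R)))) → 2
E2 row counts bottom-up:
  R → 3
  ρ[w/u](R) → 3
  π[w](ρ[w/u](R)) → 3
  R → 3
  ρ[w/z](R) → 3
  π[w](ρ[w/z](R)) → 3
  (π[w](ρ[w/u](R)) ∪ π[w](ρ[w/z](R))) → 6
  σ[w='r']((π[w](ρ[w/u](R)) ∪ π[w](ρ[w/z](R)))) → 3

E1 result:
w
p
p
E2 result:
w
r
r
r
Witness: ('p',) appears 2× in E1 but 0× in E2.

no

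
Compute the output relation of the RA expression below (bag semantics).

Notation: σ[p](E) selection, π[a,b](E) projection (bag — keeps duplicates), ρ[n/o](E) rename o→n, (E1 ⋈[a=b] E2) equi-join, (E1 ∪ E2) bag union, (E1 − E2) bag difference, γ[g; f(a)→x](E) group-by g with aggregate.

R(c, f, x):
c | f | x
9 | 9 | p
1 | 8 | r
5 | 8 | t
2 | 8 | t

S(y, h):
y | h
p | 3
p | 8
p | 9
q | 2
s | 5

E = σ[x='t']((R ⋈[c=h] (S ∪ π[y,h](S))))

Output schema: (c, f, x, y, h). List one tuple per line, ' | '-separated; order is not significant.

Per-node cardinality:
  R → 4
  S → 5
  S → 5
  π[y,h](S) → 5
  (S ∪ π[y,h](S)) → 10
  (R ⋈[c=h] (S ∪ π[y,h](S))) → 6
  σ[x='t']((R ⋈[c=h] (S ∪ π[y,h](S)))) → 4

== RESULT ==
c | f | x | y | h
2 | 8 | t | q | 2
2 | 8 | t | q | 2
5 | 8 | t | s | 5
5 | 8 | t | s | 5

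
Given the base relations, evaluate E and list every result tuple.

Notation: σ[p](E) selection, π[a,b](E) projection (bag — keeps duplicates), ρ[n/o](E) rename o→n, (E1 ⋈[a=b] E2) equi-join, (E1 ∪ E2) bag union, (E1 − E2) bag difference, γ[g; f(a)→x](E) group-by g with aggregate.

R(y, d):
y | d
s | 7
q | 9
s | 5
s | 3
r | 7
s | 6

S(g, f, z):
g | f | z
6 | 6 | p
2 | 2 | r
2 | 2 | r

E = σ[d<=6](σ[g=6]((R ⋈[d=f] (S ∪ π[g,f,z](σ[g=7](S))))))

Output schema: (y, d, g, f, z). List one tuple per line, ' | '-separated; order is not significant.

Stepwise |·|:
  R → 6
  S → 3
  S → 3
  σ[g=7](S) → 0
  π[g,f,z](σ[g=7](S)) → 0
  (S ∪ π[g,f,z](σ[g=7](S))) → 3
  (R ⋈[d=f] (S ∪ π[g,f,z](σ[g=7](S)))) → 1
  σ[g=6]((R ⋈[d=f] (S ∪ π[g,f,z](σ[g=7](S))))) → 1
  σ[d<=6](σ[g=6]((R ⋈[d=f] (S ∪ π[g,f,z](σ[g=7](S)))))) → 1

== RESULT ==
y | d | g | f | z
s | 6 | 6 | 6 | p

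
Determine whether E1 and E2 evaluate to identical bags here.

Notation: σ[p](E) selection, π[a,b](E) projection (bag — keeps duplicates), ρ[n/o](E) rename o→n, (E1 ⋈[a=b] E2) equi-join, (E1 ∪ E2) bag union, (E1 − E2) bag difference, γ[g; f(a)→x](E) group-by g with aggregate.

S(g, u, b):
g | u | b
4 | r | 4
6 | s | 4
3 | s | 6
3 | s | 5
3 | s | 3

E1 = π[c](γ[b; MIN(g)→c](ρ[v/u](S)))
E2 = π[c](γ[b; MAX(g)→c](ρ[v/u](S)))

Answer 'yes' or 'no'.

E1 subexpression sizes:
  S → 5
  ρ[v/u](S) → 5
  γ[b; MIN(g)→c](ρ[v/u](S)) → 4
  π[c](γ[b; MIN(g)→c](ρ[v/u](S))) → 4
E2 subexpression sizes:
  S → 5
  ρ[v/u](S) → 5
  γ[b; MAX(g)→c](ρ[v/u](S)) → 4
  π[c](γ[b; MAX(g)→c](ρ[v/u](S))) → 4

E1 result:
c
3
3
3
4
E2 result:
c
3
3
3
6
Witness: (6,) appears 0× in E1 but 1× in E2.

no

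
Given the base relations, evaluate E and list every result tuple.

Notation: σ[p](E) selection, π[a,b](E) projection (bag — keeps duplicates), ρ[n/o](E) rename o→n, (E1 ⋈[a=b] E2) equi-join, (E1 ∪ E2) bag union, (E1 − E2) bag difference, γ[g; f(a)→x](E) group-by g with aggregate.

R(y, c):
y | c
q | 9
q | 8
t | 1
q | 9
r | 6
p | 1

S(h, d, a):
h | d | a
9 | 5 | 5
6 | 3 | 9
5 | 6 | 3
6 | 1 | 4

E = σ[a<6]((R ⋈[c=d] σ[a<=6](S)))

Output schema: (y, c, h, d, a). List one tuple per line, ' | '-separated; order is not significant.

Subexpression sizes:
  R → 6
  S → 4
  σ[a<=6](S) → 3
  (R ⋈[c=d] σ[a<=6](S)) → 3
  σ[a<6]((R ⋈[c=d] σ[a<=6](S))) → 3

== RESULT ==
y | c | h | d | a
p | 1 | 6 | 1 | 4
r | 6 | 5 | 6 | 3
t | 1 | 6 | 1 | 4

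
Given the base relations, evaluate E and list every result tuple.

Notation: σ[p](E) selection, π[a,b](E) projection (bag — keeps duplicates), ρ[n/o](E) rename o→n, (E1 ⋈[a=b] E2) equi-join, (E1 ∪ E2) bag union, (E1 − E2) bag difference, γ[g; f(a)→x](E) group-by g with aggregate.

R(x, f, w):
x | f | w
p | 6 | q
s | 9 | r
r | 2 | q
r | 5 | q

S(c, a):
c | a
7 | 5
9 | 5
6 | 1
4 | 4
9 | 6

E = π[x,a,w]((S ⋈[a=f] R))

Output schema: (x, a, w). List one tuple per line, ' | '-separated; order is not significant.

Stepwise |·|:
  S → 5
  R → 4
  (S ⋈[a=f] R) → 3
  π[x,a,w]((S ⋈[a=f] R)) → 3

== RESULT ==
x | a | w
p | 6 | q
r | 5 | q
r | 5 | q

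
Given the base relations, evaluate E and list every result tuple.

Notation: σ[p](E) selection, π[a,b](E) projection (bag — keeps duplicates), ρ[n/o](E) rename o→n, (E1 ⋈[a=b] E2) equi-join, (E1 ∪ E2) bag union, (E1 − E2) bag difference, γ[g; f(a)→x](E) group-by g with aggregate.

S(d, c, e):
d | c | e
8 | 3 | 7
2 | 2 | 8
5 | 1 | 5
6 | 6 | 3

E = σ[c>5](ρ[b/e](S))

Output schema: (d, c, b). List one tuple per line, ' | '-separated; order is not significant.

Per-node cardinality:
  S → 4
  ρ[b/e](S) → 4
  σ[c>5](ρ[b/e](S)) → 1

== RESULT ==
d | c | b
6 | 6 | 3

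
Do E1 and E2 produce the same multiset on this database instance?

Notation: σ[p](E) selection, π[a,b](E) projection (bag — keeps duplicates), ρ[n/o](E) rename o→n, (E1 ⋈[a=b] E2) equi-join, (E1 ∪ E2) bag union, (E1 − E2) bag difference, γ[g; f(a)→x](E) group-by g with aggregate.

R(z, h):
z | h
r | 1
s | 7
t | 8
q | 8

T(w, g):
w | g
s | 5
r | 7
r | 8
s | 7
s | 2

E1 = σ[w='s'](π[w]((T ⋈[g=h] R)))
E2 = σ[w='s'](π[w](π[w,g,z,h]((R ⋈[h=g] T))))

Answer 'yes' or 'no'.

E1 per-node cardinality:
  T → 5
  R → 4
  (T ⋈[g=h] R) → 4
  π[w]((T ⋈[g=h] R)) → 4
  σ[w='s'](π[w]((T ⋈[g=h] R))) → 1
E2 per-node cardinality:
  R → 4
  T → 5
  (R ⋈[h=g] T) → 4
  π[w,g,z,h]((R ⋈[h=g] T)) → 4
  π[w](π[w,g,z,h]((R ⋈[h=g] T))) → 4
  σ[w='s'](π[w](π[w,g,z,h]((R ⋈[h=g] T)))) → 1

E1 and E2 produce the same multiset:
w
s

yes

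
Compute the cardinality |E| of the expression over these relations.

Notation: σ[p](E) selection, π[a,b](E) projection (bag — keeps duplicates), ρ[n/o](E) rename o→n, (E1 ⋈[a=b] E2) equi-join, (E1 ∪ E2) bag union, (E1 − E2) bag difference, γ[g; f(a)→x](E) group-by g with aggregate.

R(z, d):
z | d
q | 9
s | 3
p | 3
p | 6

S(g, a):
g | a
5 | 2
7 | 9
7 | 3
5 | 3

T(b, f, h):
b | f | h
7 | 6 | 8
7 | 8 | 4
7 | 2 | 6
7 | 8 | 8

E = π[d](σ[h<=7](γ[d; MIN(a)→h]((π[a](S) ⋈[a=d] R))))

Per-node cardinality:
  S → 4
  π[a](S) → 4
  R → 4
  (π[a](S) ⋈[a=d] R) → 5
  γ[d; MIN(a)→h]((π[a](S) ⋈[a=d] R)) → 2
  σ[h<=7](γ[d; MIN(a)→h]((π[a](S) ⋈[a=d] R))) → 1
  π[d](σ[h<=7](γ[d; MIN(a)→h]((π[a](S) ⋈[a=d] R)))) → 1

|E| = 1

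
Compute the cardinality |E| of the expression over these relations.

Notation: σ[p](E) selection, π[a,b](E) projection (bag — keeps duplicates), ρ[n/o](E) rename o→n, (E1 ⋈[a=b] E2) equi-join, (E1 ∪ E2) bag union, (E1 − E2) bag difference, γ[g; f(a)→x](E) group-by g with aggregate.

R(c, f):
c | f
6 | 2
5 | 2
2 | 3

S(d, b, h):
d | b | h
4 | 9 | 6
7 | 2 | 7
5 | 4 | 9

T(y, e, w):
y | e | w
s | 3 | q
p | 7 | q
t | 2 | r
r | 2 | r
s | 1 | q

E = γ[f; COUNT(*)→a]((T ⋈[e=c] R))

Subexpression sizes:
  T → 5
  R → 3
  (T ⋈[e=c] R) → 2
  γ[f; COUNT(*)→a]((T ⋈[e=c] R)) → 1

|E| = 1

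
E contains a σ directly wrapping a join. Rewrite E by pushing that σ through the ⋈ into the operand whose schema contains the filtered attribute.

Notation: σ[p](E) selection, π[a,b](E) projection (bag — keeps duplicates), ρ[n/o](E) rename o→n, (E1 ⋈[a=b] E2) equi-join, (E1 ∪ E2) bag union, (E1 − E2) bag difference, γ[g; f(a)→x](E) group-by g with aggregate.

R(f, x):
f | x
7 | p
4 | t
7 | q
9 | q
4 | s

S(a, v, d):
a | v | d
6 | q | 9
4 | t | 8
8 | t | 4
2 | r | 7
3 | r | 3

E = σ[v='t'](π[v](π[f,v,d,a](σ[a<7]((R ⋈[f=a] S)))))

σ filters on a, owned by the right side.
E' = σ[v='t'](π[v](π[f,v,d,a]((R ⋈[f=a] σ[a<7](S)))))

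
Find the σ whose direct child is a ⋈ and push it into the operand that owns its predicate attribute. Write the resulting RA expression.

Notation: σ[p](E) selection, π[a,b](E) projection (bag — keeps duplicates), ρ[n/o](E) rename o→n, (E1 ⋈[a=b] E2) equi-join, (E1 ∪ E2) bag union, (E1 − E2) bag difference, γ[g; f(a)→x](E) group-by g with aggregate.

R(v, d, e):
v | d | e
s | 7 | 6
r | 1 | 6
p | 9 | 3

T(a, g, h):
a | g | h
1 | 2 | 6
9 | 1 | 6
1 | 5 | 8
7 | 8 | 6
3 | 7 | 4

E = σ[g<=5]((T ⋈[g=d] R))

σ filters on g, owned by the left side.
E' = (σ[g<=5](T) ⋈[g=d] R)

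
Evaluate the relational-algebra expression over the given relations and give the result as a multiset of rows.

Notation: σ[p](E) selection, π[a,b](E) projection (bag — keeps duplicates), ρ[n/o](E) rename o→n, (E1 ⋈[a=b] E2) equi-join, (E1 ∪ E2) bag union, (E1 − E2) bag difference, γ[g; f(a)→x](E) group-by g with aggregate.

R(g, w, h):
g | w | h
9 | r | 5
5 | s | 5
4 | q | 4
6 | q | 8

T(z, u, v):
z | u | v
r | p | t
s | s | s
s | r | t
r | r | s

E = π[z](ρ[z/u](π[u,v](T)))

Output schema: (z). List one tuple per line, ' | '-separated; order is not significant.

Subexpression sizes:
  T → 4
  π[u,v](T) → 4
  ρ[z/u](π[u,v](T)) → 4
  π[z](ρ[z/u](π[u,v](T))) → 4

== RESULT ==
z
p
r
r
s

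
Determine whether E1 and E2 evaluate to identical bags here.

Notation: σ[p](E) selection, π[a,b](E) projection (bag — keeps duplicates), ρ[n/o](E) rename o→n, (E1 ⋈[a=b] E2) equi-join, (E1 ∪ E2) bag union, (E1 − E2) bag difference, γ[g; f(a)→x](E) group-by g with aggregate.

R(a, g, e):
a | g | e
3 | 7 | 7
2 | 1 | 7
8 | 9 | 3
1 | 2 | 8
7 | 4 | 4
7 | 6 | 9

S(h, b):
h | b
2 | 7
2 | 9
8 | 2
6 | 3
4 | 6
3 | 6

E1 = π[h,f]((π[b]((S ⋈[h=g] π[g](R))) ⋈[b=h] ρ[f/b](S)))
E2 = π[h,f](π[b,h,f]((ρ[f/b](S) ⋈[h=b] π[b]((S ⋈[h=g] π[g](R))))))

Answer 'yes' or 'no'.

E1 stepwise |·|:
  S → 6
  R → 6
  π[g](R) → 6
  (S ⋈[h=g] π[g](R)) → 4
  π[b]((S ⋈[h=g] π[g](R))) → 4
  S → 6
  ρ[f/b](S) → 6
  (π[b]((S ⋈[h=g] π[g](R))) ⋈[b=h] ρ[f/b](S)) → 2
  π[h,f]((π[b]((S ⋈[h=g] π[g](R))) ⋈[b=h] ρ[f/b](S))) → 2
E2 stepwise |·|:
  S → 6
  ρ[f/b](S) → 6
  S → 6
  R → 6
  π[g](R) → 6
  (S ⋈[h=g] π[g](R)) → 4
  π[b]((S ⋈[h=g] π[g](R))) → 4
  (ρ[f/b](S) ⋈[h=b] π[b]((S ⋈[h=g] π[g](R)))) → 2
  π[b,h,f]((ρ[f/b](S) ⋈[h=b] π[b]((S ⋈[h=g] π[g](R))))) → 2
  π[h,f](π[b,h,f]((ρ[f/b](S) ⋈[h=b] π[b]((S ⋈[h=g] π[g](R)))))) → 2

E1 and E2 produce the same multiset:
h | f
3 | 6
6 | 3

yes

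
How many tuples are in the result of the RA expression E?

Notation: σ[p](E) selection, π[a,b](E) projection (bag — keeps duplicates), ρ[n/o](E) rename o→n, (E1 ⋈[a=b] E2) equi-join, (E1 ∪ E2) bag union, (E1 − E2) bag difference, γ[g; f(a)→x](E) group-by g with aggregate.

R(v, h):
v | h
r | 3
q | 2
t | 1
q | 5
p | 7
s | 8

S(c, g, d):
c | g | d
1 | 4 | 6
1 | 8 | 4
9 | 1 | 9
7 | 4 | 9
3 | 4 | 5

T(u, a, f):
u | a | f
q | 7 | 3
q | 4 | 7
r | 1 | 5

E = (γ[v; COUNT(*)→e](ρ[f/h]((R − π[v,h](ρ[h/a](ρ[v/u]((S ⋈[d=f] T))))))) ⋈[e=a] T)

Per-node cardinality:
  R → 6
  S → 5
  T → 3
  (S ⋈[d=f] T) → 1
  ρ[v/u]((S ⋈[d=f] T)) → 1
  ρ[h/a](ρ[v/u]((S ⋈[d=f] T))) → 1
  π[v,h](ρ[h/a](ρ[v/u]((S ⋈[d=f] T)))) → 1
  (R − π[v,h](ρ[h/a](ρ[v/u]((S ⋈[d=f] T))))) → 6
  ρ[f/h]((R − π[v,h](ρ[h/a](ρ[v/u]((S ⋈[d=f] T)))))) → 6
  γ[v; COUNT(*)→e](ρ[f/h]((R − π[v,h](ρ[h/a](ρ[v/u]((S ⋈[d=f] T))))))) → 5
  T → 3
  (γ[v; COUNT(*)→e](ρ[f/h]((R − π[v,h](ρ[h/a](ρ[v/u]((S ⋈[d=f] T))))))) ⋈[e=a] T) → 4

|E| = 4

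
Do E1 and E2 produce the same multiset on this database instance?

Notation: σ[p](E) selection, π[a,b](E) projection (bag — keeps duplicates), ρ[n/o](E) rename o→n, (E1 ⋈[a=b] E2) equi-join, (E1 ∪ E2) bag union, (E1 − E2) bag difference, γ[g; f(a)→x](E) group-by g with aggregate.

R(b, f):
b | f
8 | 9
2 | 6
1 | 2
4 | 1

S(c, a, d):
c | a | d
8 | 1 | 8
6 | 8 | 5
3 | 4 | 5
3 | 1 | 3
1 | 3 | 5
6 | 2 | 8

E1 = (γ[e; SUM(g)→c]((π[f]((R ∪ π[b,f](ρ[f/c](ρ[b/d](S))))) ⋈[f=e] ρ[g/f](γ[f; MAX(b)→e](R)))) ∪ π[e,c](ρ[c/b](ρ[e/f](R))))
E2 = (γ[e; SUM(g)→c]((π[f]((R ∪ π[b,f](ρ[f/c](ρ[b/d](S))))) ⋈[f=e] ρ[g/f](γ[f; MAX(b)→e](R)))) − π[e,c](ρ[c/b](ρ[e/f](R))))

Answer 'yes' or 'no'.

E1 per-node cardinality:
  R → 4
  S → 6
  ρ[b/d](S) → 6
  ρ[f/c](ρ[b/d](S)) → 6
  π[b,f](ρ[f/c](ρ[b/d](S))) → 6
  (R ∪ π[b,f](ρ[f/c](ρ[b/d](S)))) → 10
  π[f]((R ∪ π[b,f](ρ[f/c](ρ[b/d](S))))) → 10
  R → 4
  γ[f; MAX(b)→e](R) → 4
  ρ[g/f](γ[f; MAX(b)→e](R)) → 4
  (π[f]((R ∪ π[b,f](ρ[f/c](ρ[b/d](S))))) ⋈[f=e] ρ[g/f](γ[f; MAX(b)→e](R))) → 4
  γ[e; SUM(g)→c]((π[f]((R ∪ π[b,f](ρ[f/c](ρ[b/d](S))))) ⋈[f=e] ρ[g/f](γ[f; MAX(b)→e](R)))) → 3
  R → 4
  ρ[e/f](R) → 4
  ρ[c/b](ρ[e/f](R)) → 4
  π[e,c](ρ[c/b](ρ[e/f](R))) → 4
  (γ[e; SUM(g)→c]((π[f]((R ∪ π[b,f](ρ[f/c](ρ[b/d](S))))) ⋈[f=e] ρ[g/f](γ[f; MAX(b)→e](R)))) ∪ π[e,c](ρ[c/b](ρ[e/f](R)))) → 7
E2 per-node cardinality:
  R → 4
  S → 6
  ρ[b/d](S) → 6
  ρ[f/c](ρ[b/d](S)) → 6
  π[b,f](ρ[f/c](ρ[b/d](S))) → 6
  (R ∪ π[b,f](ρ[f/c](ρ[b/d](S)))) → 10
  π[f]((R ∪ π[b,f](ρ[f/c](ρ[b/d](S))))) → 10
  R → 4
  γ[f; MAX(b)→e](R) → 4
  ρ[g/f](γ[f; MAX(b)→e](R)) → 4
  (π[f]((R ∪ π[b,f](ρ[f/c](ρ[b/d](S))))) ⋈[f=e] ρ[g/f](γ[f; MAX(b)→e](R))) → 4
  γ[e; SUM(g)→c]((π[f]((R ∪ π[b,f](ρ[f/c](ρ[b/d](S))))) ⋈[f=e] ρ[g/f](γ[f; MAX(b)→e](R)))) → 3
  R → 4
  ρ[e/f](R) → 4
  ρ[c/b](ρ[e/f](R)) → 4
  π[e,c](ρ[c/b](ρ[e/f](R))) → 4
  (γ[e; SUM(g)→c]((π[f]((R ∪ π[b,f](ρ[f/c](ρ[b/d](S))))) ⋈[f=e] ρ[g/f](γ[f; MAX(b)→e](R)))) − π[e,c](ρ[c/b](ρ[e/f](R)))) → 2

E1 result:
e | c
1 | 4
1 | 4
2 | 1
2 | 6
6 | 2
8 | 9
9 | 8
E2 result:
e | c
2 | 6
8 | 9
Witness: (6, 2) appears 1× in E1 but 0× in E2.

no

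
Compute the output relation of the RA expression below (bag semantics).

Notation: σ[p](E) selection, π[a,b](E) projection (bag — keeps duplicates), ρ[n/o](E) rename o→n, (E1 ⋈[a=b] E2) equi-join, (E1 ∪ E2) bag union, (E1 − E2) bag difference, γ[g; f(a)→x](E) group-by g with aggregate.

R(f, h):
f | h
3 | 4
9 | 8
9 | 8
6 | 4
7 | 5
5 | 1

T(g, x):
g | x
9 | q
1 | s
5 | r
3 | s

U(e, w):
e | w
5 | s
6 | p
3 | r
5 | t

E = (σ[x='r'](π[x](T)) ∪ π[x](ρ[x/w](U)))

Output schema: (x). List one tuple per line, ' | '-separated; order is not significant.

Subexpression sizes:
  T → 4
  π[x](T) → 4
  σ[x='r'](π[x](T)) → 1
  U → 4
  ρ[x/w](U) → 4
  π[x](ρ[x/w](U)) → 4
  (σ[x='r'](π[x](T)) ∪ π[x](ρ[x/w](U))) → 5

== RESULT ==
x
p
r
r
s
t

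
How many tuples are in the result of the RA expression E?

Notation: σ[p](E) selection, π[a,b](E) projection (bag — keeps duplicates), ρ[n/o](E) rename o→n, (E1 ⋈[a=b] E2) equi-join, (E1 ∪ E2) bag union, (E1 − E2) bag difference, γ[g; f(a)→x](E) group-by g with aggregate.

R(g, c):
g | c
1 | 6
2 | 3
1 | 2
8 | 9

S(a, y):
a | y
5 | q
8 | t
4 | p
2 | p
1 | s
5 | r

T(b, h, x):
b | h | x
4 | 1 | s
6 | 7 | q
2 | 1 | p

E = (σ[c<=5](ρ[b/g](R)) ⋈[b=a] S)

Subexpression sizes:
  R → 4
  ρ[b/g](R) → 4
  σ[c<=5](ρ[b/g](R)) → 2
  S → 6
  (σ[c<=5](ρ[b/g](R)) ⋈[b=a] S) → 2

|E| = 2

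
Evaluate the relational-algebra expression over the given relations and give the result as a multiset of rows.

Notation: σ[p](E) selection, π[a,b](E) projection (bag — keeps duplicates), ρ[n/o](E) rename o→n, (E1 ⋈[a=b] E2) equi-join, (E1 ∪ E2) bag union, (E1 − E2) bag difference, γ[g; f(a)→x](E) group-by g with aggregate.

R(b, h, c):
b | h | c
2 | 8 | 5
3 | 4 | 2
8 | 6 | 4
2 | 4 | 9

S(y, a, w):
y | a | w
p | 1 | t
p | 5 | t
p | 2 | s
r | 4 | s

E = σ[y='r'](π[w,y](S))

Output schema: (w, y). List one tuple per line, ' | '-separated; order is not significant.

Stepwise |·|:
  S → 4
  π[w,y](S) → 4
  σ[y='r'](π[w,y](S)) → 1

== RESULT ==
w | y
s | r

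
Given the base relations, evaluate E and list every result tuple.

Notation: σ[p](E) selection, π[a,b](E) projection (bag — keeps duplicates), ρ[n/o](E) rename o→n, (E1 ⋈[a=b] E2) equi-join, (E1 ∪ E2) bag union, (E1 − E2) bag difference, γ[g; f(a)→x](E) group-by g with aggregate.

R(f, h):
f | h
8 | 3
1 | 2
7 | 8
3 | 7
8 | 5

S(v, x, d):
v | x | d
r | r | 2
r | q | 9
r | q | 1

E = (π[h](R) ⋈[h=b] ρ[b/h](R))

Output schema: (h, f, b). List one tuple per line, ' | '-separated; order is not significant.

Subexpression sizes:
  R → 5
  π[h](R) → 5
  R → 5
  ρ[b/h](R) → 5
  (π[h](R) ⋈[h=b] ρ[b/h](R)) → 5

== RESULT ==
h | f | b
2 | 1 | 2
3 | 8 | 3
5 | 8 | 5
7 | 3 | 7
8 | 7 | 8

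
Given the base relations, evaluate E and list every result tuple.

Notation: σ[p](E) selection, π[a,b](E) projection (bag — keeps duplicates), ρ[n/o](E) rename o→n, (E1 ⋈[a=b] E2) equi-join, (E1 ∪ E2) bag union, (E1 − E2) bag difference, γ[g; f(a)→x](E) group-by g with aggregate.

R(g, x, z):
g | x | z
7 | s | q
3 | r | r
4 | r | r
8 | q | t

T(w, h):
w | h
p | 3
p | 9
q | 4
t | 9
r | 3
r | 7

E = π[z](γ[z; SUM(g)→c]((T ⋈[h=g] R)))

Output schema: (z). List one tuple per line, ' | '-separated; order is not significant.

Stepwise |·|:
  T → 6
  R → 4
  (T ⋈[h=g] R) → 4
  γ[z; SUM(g)→c]((T ⋈[h=g] R)) → 2
  π[z](γ[z; SUM(g)→c]((T ⋈[h=g] R))) → 2

== RESULT ==
z
q
r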